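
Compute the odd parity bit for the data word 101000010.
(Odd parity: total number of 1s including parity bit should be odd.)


Number of 1s in data: 3
Parity bit: 0

0


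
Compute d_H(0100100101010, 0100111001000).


XOR: 0000011100010
Count of 1s: 4

4


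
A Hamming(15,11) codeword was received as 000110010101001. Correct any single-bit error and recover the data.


Syndrome = 0: no error detected

Data: 01000101001 (no errors)


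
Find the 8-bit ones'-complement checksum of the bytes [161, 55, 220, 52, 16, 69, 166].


Sum = 739 mod 256 = 227
Complement = 28

28


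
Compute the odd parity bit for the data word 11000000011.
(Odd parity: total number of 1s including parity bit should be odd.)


Number of 1s in data: 4
Parity bit: 1

1


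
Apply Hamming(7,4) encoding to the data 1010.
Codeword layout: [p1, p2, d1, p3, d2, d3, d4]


Parity bits: p1=1, p2=0, p3=1

1011010


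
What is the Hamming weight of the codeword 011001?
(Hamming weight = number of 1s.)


Counting 1s in 011001

3


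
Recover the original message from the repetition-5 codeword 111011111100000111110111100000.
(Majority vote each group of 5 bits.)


Groups: 11101, 11111, 00000, 11111, 01111, 00000
Majority votes: 110110

110110


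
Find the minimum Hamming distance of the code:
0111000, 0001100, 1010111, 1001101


Comparing all pairs, minimum distance: 2
Can detect 1 errors, correct 0 errors

2


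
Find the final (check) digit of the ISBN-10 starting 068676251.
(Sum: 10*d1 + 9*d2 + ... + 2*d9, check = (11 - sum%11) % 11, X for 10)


Weighted sum: 257
257 mod 11 = 4

Check digit: 7


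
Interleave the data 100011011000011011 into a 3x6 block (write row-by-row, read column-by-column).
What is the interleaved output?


Matrix:
  100011
  011000
  011011
Read columns: 100011011000101101

100011011000101101


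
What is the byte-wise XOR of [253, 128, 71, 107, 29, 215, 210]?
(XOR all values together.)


XOR chain: 253 ^ 128 ^ 71 ^ 107 ^ 29 ^ 215 ^ 210 = 73

73


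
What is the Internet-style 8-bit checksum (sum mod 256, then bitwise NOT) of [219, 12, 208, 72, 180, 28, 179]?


Sum = 898 mod 256 = 130
Complement = 125

125


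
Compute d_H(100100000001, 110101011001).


XOR: 010001011000
Count of 1s: 4

4


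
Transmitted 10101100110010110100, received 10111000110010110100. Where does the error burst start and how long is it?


XOR: 00010100000000000000

Burst at position 3, length 3


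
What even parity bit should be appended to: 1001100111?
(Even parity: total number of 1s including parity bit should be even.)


Number of 1s in data: 6
Parity bit: 0

0


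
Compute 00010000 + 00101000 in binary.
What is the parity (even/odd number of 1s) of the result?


00010000 = 16
00101000 = 40
Sum = 56 = 111000
1s count = 3

odd parity (3 ones in 111000)


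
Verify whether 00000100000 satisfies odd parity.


Number of 1s: 1

Yes, parity is correct (1 ones)


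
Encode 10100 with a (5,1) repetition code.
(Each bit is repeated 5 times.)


Each bit -> 5 copies

1111100000111110000000000


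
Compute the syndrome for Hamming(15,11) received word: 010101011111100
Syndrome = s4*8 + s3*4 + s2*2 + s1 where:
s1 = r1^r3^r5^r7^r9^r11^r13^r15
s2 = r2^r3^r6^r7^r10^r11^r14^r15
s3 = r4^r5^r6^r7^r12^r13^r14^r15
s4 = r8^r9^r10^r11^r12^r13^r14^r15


s1=1, s2=0, s3=0, s4=0

Syndrome = 1 (error at position 1)


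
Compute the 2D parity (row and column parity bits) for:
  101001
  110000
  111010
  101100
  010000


Row parities: 10011
Column parities: 011111

Row P: 10011, Col P: 011111, Corner: 1


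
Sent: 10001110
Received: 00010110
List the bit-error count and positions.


XOR: 10011000

3 error(s) at position(s): 0, 3, 4


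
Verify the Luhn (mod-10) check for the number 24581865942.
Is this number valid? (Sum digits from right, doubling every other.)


Luhn sum = 56
56 mod 10 = 6

Invalid (Luhn sum mod 10 = 6)


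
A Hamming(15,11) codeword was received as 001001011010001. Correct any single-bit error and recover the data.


Syndrome = 0: no error detected

Data: 10101010001 (no errors)


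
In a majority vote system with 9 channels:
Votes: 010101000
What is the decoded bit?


Ones: 3 out of 9
Threshold: 5

0 (3/9 voted 1)


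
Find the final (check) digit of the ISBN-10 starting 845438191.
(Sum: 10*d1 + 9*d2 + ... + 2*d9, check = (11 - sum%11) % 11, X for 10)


Weighted sum: 275
275 mod 11 = 0

Check digit: 0


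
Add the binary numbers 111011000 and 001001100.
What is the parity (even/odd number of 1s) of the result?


111011000 = 472
001001100 = 76
Sum = 548 = 1000100100
1s count = 3

odd parity (3 ones in 1000100100)


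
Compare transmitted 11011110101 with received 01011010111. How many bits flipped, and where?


XOR: 10000100010

3 error(s) at position(s): 0, 5, 9


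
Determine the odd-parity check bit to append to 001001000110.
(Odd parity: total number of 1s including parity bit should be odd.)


Number of 1s in data: 4
Parity bit: 1

1


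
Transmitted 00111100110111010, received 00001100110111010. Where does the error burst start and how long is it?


XOR: 00110000000000000

Burst at position 2, length 2


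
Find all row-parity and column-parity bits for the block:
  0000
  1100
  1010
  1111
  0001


Row parities: 00001
Column parities: 1000

Row P: 00001, Col P: 1000, Corner: 1


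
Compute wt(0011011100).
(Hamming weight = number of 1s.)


Counting 1s in 0011011100

5


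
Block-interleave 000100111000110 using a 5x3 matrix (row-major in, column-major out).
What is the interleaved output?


Matrix:
  000
  100
  111
  000
  110
Read columns: 011010010100100

011010010100100


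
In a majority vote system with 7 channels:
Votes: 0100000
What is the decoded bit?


Ones: 1 out of 7
Threshold: 4

0 (1/7 voted 1)


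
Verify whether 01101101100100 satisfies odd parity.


Number of 1s: 7

Yes, parity is correct (7 ones)


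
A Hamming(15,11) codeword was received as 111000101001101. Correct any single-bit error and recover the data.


Syndrome = 0: no error detected

Data: 10011001101 (no errors)


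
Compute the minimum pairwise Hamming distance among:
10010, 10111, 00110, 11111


Comparing all pairs, minimum distance: 1
Can detect 0 errors, correct 0 errors

1


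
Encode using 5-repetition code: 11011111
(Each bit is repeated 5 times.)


Each bit -> 5 copies

1111111111000001111111111111111111111111


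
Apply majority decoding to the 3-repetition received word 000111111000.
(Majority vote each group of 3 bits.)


Groups: 000, 111, 111, 000
Majority votes: 0110

0110


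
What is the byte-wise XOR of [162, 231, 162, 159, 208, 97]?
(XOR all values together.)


XOR chain: 162 ^ 231 ^ 162 ^ 159 ^ 208 ^ 97 = 201

201


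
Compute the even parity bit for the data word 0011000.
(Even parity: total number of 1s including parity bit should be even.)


Number of 1s in data: 2
Parity bit: 0

0


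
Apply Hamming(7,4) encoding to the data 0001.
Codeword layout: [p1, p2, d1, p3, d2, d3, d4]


Parity bits: p1=1, p2=1, p3=1

1101001


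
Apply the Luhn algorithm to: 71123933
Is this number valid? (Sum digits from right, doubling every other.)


Luhn sum = 34
34 mod 10 = 4

Invalid (Luhn sum mod 10 = 4)


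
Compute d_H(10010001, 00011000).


XOR: 10001001
Count of 1s: 3

3


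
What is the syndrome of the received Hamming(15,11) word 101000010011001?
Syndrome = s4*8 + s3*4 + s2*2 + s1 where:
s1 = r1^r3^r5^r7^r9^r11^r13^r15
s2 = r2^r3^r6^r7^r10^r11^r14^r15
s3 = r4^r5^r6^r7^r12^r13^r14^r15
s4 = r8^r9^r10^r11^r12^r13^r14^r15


s1=0, s2=1, s3=0, s4=0

Syndrome = 2 (error at position 2)


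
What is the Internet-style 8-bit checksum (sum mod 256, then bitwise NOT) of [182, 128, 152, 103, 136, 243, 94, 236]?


Sum = 1274 mod 256 = 250
Complement = 5

5


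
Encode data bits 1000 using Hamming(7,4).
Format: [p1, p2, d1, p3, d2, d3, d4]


Parity bits: p1=1, p2=1, p3=0

1110000


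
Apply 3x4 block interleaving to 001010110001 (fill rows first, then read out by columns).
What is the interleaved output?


Matrix:
  0010
  1011
  0001
Read columns: 010000110011

010000110011


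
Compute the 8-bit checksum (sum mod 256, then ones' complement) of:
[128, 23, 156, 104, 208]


Sum = 619 mod 256 = 107
Complement = 148

148


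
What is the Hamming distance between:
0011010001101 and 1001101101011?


XOR: 1010111100110
Count of 1s: 8

8


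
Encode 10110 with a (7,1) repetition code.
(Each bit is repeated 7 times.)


Each bit -> 7 copies

11111110000000111111111111110000000


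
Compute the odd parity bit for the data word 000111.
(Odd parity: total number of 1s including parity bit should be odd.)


Number of 1s in data: 3
Parity bit: 0

0


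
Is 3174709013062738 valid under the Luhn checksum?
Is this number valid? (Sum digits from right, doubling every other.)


Luhn sum = 66
66 mod 10 = 6

Invalid (Luhn sum mod 10 = 6)


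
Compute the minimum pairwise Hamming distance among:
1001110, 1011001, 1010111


Comparing all pairs, minimum distance: 3
Can detect 2 errors, correct 1 errors

3


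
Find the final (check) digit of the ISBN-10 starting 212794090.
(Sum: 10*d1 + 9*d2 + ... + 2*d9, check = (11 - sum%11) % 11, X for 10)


Weighted sum: 195
195 mod 11 = 8

Check digit: 3


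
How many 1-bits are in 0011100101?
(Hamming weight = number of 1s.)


Counting 1s in 0011100101

5


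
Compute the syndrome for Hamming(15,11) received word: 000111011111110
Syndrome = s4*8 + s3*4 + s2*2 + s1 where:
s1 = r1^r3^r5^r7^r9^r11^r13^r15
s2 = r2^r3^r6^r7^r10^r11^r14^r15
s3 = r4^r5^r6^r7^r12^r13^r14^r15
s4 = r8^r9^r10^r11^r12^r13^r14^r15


s1=0, s2=0, s3=0, s4=1

Syndrome = 8 (error at position 8)


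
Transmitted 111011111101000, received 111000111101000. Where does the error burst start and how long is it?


XOR: 000011000000000

Burst at position 4, length 2


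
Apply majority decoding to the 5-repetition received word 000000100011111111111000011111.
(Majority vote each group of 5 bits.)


Groups: 00000, 01000, 11111, 11111, 10000, 11111
Majority votes: 001101

001101


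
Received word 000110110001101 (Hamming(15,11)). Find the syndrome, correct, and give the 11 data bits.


Syndrome = 0: no error detected

Data: 01010001101 (no errors)


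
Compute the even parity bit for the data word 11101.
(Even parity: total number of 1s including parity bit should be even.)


Number of 1s in data: 4
Parity bit: 0

0


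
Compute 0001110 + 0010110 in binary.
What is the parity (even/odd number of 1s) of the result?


0001110 = 14
0010110 = 22
Sum = 36 = 100100
1s count = 2

even parity (2 ones in 100100)


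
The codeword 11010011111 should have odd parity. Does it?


Number of 1s: 8

No, parity error (8 ones)


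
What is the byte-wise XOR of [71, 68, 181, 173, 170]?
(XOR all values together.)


XOR chain: 71 ^ 68 ^ 181 ^ 173 ^ 170 = 177

177


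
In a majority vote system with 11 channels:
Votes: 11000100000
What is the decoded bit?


Ones: 3 out of 11
Threshold: 6

0 (3/11 voted 1)


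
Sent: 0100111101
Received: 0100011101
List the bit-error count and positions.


XOR: 0000100000

1 error(s) at position(s): 4


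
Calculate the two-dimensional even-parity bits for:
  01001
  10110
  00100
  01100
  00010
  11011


Row parities: 011010
Column parities: 01110

Row P: 011010, Col P: 01110, Corner: 1


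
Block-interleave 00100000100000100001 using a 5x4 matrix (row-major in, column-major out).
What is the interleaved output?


Matrix:
  0010
  0000
  1000
  0010
  0001
Read columns: 00100000001001000001

00100000001001000001


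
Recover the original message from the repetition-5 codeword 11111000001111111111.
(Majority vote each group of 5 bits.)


Groups: 11111, 00000, 11111, 11111
Majority votes: 1011

1011


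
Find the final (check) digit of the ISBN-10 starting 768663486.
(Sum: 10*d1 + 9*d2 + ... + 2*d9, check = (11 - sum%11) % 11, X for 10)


Weighted sum: 333
333 mod 11 = 3

Check digit: 8


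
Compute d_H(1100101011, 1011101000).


XOR: 0111000011
Count of 1s: 5

5


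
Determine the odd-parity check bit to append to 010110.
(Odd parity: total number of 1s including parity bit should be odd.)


Number of 1s in data: 3
Parity bit: 0

0


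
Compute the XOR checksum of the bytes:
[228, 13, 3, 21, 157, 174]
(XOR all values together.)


XOR chain: 228 ^ 13 ^ 3 ^ 21 ^ 157 ^ 174 = 204

204


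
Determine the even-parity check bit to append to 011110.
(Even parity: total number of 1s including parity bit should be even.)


Number of 1s in data: 4
Parity bit: 0

0


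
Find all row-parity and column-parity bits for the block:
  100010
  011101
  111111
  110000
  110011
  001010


Row parities: 000000
Column parities: 001001

Row P: 000000, Col P: 001001, Corner: 0


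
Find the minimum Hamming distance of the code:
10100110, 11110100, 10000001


Comparing all pairs, minimum distance: 3
Can detect 2 errors, correct 1 errors

3


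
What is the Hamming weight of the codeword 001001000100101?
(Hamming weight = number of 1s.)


Counting 1s in 001001000100101

5


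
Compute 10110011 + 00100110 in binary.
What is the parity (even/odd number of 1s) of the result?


10110011 = 179
00100110 = 38
Sum = 217 = 11011001
1s count = 5

odd parity (5 ones in 11011001)


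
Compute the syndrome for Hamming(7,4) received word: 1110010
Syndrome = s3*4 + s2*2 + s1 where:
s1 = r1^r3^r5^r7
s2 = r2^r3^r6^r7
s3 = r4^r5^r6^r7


s1=0, s2=1, s3=1

Syndrome = 6 (error at position 6)


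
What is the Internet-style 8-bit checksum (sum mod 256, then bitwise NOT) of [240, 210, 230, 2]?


Sum = 682 mod 256 = 170
Complement = 85

85


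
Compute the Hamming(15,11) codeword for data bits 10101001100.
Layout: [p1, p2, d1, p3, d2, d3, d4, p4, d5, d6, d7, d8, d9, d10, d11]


Parity bits: p1=1, p2=0, p3=1, p4=1

101101011001100


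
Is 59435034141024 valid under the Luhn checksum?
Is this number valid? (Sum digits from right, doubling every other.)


Luhn sum = 48
48 mod 10 = 8

Invalid (Luhn sum mod 10 = 8)


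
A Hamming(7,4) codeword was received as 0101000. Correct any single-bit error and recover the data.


Syndrome = 6: error at position 6

Data: 0010 (corrected bit 6)


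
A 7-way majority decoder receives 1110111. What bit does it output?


Ones: 6 out of 7
Threshold: 4

1 (6/7 voted 1)


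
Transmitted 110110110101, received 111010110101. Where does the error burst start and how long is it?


XOR: 001100000000

Burst at position 2, length 2


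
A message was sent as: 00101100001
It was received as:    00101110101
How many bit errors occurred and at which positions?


XOR: 00000010100

2 error(s) at position(s): 6, 8


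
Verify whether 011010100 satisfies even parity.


Number of 1s: 4

Yes, parity is correct (4 ones)


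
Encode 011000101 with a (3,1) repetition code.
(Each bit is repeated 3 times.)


Each bit -> 3 copies

000111111000000000111000111


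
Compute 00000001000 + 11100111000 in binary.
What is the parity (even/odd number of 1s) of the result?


00000001000 = 8
11100111000 = 1848
Sum = 1856 = 11101000000
1s count = 4

even parity (4 ones in 11101000000)


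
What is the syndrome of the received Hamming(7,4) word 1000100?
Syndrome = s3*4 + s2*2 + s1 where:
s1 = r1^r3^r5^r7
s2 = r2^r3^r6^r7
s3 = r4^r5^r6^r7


s1=0, s2=0, s3=1

Syndrome = 4 (error at position 4)


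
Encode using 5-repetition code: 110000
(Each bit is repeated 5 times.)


Each bit -> 5 copies

111111111100000000000000000000


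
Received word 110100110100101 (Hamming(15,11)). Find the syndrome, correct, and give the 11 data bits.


Syndrome = 0: no error detected

Data: 00010100101 (no errors)


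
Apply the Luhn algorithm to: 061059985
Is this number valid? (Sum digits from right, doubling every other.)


Luhn sum = 39
39 mod 10 = 9

Invalid (Luhn sum mod 10 = 9)


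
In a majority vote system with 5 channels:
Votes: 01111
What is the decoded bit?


Ones: 4 out of 5
Threshold: 3

1 (4/5 voted 1)


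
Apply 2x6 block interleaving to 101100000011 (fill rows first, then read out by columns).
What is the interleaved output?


Matrix:
  101100
  000011
Read columns: 100010100101

100010100101


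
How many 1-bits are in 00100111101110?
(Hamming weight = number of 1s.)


Counting 1s in 00100111101110

8


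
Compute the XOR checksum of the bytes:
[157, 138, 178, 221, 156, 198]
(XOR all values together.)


XOR chain: 157 ^ 138 ^ 178 ^ 221 ^ 156 ^ 198 = 34

34


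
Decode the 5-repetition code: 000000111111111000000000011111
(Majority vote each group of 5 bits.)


Groups: 00000, 01111, 11111, 00000, 00000, 11111
Majority votes: 011001

011001


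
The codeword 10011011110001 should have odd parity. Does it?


Number of 1s: 8

No, parity error (8 ones)


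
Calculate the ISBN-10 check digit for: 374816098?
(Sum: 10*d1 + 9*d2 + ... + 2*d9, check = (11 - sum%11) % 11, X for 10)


Weighted sum: 260
260 mod 11 = 7

Check digit: 4


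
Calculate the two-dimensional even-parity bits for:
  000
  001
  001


Row parities: 011
Column parities: 000

Row P: 011, Col P: 000, Corner: 0


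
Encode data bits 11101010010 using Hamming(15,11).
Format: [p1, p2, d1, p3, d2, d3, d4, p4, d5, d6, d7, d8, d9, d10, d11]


Parity bits: p1=0, p2=0, p3=1, p4=1

001111011010010


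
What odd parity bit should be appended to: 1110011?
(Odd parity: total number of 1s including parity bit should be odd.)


Number of 1s in data: 5
Parity bit: 0

0


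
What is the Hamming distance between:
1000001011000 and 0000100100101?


XOR: 1000101111101
Count of 1s: 8

8


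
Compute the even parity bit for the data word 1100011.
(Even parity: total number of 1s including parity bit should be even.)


Number of 1s in data: 4
Parity bit: 0

0


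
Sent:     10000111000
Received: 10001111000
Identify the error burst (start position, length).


XOR: 00001000000

Burst at position 4, length 1


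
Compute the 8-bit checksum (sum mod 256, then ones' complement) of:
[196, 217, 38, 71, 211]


Sum = 733 mod 256 = 221
Complement = 34

34


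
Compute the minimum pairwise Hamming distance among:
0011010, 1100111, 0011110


Comparing all pairs, minimum distance: 1
Can detect 0 errors, correct 0 errors

1


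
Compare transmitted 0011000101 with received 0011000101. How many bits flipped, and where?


XOR: 0000000000

0 errors (received matches sent)


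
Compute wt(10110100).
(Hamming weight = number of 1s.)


Counting 1s in 10110100

4


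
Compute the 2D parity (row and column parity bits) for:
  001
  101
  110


Row parities: 100
Column parities: 010

Row P: 100, Col P: 010, Corner: 1


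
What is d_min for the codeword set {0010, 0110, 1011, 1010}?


Comparing all pairs, minimum distance: 1
Can detect 0 errors, correct 0 errors

1


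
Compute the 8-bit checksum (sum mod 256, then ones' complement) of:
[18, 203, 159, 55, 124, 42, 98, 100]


Sum = 799 mod 256 = 31
Complement = 224

224


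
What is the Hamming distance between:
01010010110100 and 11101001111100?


XOR: 10111011001000
Count of 1s: 7

7


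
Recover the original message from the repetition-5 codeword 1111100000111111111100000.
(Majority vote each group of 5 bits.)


Groups: 11111, 00000, 11111, 11111, 00000
Majority votes: 10110

10110


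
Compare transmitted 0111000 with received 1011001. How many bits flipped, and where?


XOR: 1100001

3 error(s) at position(s): 0, 1, 6


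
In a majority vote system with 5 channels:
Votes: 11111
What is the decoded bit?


Ones: 5 out of 5
Threshold: 3

1 (5/5 voted 1)


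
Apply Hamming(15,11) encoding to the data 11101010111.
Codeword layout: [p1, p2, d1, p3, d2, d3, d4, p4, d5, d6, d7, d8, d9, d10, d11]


Parity bits: p1=0, p2=1, p3=1, p4=1

011111011010111


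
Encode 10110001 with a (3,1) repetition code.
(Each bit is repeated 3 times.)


Each bit -> 3 copies

111000111111000000000111


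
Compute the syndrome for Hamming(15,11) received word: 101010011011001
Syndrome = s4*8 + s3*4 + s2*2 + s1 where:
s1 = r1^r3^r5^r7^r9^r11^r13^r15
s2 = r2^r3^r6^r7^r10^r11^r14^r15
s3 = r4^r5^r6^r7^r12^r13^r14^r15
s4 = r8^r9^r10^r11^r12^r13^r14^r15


s1=0, s2=1, s3=1, s4=1

Syndrome = 14 (error at position 14)


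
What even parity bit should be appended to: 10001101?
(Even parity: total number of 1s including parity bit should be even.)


Number of 1s in data: 4
Parity bit: 0

0


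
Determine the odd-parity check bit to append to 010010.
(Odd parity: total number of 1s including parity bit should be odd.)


Number of 1s in data: 2
Parity bit: 1

1


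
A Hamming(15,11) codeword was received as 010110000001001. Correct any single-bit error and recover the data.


Syndrome = 0: no error detected

Data: 01000001001 (no errors)


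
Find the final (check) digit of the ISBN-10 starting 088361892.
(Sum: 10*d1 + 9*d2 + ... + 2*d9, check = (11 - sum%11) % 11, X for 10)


Weighted sum: 261
261 mod 11 = 8

Check digit: 3


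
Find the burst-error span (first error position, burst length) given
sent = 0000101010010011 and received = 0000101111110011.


XOR: 0000000101100000

Burst at position 7, length 4


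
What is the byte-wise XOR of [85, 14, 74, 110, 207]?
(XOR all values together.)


XOR chain: 85 ^ 14 ^ 74 ^ 110 ^ 207 = 176

176


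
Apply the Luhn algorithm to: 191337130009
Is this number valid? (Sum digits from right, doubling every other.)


Luhn sum = 43
43 mod 10 = 3

Invalid (Luhn sum mod 10 = 3)


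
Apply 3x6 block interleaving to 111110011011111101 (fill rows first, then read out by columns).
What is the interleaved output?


Matrix:
  111110
  011011
  111101
Read columns: 101111111101110011

101111111101110011


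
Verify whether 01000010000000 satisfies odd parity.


Number of 1s: 2

No, parity error (2 ones)


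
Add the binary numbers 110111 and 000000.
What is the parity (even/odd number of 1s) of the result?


110111 = 55
000000 = 0
Sum = 55 = 110111
1s count = 5

odd parity (5 ones in 110111)


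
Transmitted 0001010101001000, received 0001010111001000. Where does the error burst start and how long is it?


XOR: 0000000010000000

Burst at position 8, length 1


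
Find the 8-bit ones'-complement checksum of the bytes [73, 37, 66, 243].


Sum = 419 mod 256 = 163
Complement = 92

92


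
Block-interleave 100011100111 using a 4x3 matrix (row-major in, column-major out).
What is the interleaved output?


Matrix:
  100
  011
  100
  111
Read columns: 101101010101

101101010101


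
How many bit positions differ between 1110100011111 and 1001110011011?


XOR: 0111010000100
Count of 1s: 5

5


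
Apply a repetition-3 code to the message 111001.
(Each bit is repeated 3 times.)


Each bit -> 3 copies

111111111000000111


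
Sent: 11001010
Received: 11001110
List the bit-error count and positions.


XOR: 00000100

1 error(s) at position(s): 5


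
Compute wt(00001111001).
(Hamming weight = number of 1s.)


Counting 1s in 00001111001

5


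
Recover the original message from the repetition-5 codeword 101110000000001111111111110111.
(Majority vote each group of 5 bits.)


Groups: 10111, 00000, 00001, 11111, 11111, 10111
Majority votes: 100111

100111


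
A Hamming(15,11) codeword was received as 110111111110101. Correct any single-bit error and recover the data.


Syndrome = 1: error at position 1

Data: 01111110101 (corrected bit 1)


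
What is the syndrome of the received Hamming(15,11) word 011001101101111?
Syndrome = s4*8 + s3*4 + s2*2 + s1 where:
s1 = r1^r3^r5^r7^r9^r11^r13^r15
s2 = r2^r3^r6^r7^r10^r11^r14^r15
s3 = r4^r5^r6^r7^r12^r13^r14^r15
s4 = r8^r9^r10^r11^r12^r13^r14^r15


s1=1, s2=1, s3=0, s4=0

Syndrome = 3 (error at position 3)


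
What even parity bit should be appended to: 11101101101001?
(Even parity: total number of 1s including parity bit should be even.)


Number of 1s in data: 9
Parity bit: 1

1


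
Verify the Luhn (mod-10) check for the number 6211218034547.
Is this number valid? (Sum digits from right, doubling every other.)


Luhn sum = 56
56 mod 10 = 6

Invalid (Luhn sum mod 10 = 6)


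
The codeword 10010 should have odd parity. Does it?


Number of 1s: 2

No, parity error (2 ones)


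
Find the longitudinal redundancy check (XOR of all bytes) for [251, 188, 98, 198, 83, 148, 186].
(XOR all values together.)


XOR chain: 251 ^ 188 ^ 98 ^ 198 ^ 83 ^ 148 ^ 186 = 158

158


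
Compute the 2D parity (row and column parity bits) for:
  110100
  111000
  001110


Row parities: 111
Column parities: 000010

Row P: 111, Col P: 000010, Corner: 1


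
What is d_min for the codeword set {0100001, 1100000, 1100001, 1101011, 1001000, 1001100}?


Comparing all pairs, minimum distance: 1
Can detect 0 errors, correct 0 errors

1


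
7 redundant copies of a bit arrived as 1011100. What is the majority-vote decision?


Ones: 4 out of 7
Threshold: 4

1 (4/7 voted 1)


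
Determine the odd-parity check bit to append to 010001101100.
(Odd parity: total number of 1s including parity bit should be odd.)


Number of 1s in data: 5
Parity bit: 0

0


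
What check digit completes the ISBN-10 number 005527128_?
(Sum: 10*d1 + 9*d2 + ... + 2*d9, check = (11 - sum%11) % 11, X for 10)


Weighted sum: 148
148 mod 11 = 5

Check digit: 6


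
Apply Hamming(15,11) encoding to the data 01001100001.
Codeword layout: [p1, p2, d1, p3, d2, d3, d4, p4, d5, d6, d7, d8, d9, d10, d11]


Parity bits: p1=1, p2=0, p3=0, p4=1

100010011100001


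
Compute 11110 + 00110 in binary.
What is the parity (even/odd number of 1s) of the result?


11110 = 30
00110 = 6
Sum = 36 = 100100
1s count = 2

even parity (2 ones in 100100)


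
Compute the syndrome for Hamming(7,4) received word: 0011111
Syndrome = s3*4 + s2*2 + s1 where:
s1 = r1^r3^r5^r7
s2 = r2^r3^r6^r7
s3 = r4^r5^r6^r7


s1=1, s2=1, s3=0

Syndrome = 3 (error at position 3)


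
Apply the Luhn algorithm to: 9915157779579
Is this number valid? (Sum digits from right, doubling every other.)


Luhn sum = 69
69 mod 10 = 9

Invalid (Luhn sum mod 10 = 9)


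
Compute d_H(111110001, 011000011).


XOR: 100110010
Count of 1s: 4

4


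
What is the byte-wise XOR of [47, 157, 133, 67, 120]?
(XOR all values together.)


XOR chain: 47 ^ 157 ^ 133 ^ 67 ^ 120 = 12

12


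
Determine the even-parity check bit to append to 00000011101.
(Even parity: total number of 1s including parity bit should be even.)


Number of 1s in data: 4
Parity bit: 0

0


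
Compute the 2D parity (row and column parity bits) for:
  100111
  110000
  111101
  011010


Row parities: 0011
Column parities: 110000

Row P: 0011, Col P: 110000, Corner: 0


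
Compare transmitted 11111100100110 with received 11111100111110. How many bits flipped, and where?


XOR: 00000000011000

2 error(s) at position(s): 9, 10


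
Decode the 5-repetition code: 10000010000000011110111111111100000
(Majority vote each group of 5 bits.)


Groups: 10000, 01000, 00000, 11110, 11111, 11111, 00000
Majority votes: 0001110

0001110


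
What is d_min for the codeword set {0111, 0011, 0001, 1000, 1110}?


Comparing all pairs, minimum distance: 1
Can detect 0 errors, correct 0 errors

1


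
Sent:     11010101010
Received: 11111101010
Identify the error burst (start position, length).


XOR: 00101000000

Burst at position 2, length 3


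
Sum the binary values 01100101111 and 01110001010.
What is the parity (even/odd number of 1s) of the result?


01100101111 = 815
01110001010 = 906
Sum = 1721 = 11010111001
1s count = 7

odd parity (7 ones in 11010111001)


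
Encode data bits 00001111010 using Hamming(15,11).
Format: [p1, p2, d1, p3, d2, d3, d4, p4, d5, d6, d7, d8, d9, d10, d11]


Parity bits: p1=0, p2=1, p3=0, p4=1

010000011111010


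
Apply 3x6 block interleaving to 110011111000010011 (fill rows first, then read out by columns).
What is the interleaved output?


Matrix:
  110011
  111000
  010011
Read columns: 110111010000101101

110111010000101101


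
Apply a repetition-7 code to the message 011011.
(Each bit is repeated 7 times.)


Each bit -> 7 copies

000000011111111111111000000011111111111111


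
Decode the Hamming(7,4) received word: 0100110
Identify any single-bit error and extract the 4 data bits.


Syndrome = 1: error at position 1

Data: 0110 (corrected bit 1)


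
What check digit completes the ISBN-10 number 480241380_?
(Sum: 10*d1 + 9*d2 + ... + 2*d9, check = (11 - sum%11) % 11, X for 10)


Weighted sum: 191
191 mod 11 = 4

Check digit: 7


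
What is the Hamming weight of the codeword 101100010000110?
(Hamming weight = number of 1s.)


Counting 1s in 101100010000110

6


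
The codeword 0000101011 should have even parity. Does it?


Number of 1s: 4

Yes, parity is correct (4 ones)


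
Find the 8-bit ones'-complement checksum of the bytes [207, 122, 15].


Sum = 344 mod 256 = 88
Complement = 167

167


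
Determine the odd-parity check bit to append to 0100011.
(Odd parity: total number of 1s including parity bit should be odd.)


Number of 1s in data: 3
Parity bit: 0

0


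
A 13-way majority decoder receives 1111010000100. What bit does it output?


Ones: 6 out of 13
Threshold: 7

0 (6/13 voted 1)


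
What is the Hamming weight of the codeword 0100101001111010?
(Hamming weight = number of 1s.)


Counting 1s in 0100101001111010

8


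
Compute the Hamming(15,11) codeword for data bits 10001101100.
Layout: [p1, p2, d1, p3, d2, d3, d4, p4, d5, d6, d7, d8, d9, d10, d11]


Parity bits: p1=1, p2=0, p3=0, p4=0

101000001101100


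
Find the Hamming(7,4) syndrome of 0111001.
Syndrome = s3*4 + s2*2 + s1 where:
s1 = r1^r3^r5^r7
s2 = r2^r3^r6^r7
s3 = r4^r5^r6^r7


s1=0, s2=1, s3=0

Syndrome = 2 (error at position 2)


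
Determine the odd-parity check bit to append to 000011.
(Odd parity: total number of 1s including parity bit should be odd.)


Number of 1s in data: 2
Parity bit: 1

1


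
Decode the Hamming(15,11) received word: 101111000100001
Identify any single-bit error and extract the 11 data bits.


Syndrome = 0: no error detected

Data: 11100100001 (no errors)


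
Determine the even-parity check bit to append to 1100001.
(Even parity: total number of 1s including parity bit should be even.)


Number of 1s in data: 3
Parity bit: 1

1


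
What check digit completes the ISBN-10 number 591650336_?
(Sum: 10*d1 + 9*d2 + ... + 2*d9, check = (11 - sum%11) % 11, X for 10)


Weighted sum: 244
244 mod 11 = 2

Check digit: 9


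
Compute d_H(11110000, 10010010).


XOR: 01100010
Count of 1s: 3

3


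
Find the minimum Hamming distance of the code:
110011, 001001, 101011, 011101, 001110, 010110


Comparing all pairs, minimum distance: 2
Can detect 1 errors, correct 0 errors

2


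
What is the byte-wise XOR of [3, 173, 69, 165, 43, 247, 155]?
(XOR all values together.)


XOR chain: 3 ^ 173 ^ 69 ^ 165 ^ 43 ^ 247 ^ 155 = 9

9


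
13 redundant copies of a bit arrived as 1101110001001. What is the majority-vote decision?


Ones: 7 out of 13
Threshold: 7

1 (7/13 voted 1)


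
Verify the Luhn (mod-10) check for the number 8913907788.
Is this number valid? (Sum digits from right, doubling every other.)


Luhn sum = 57
57 mod 10 = 7

Invalid (Luhn sum mod 10 = 7)


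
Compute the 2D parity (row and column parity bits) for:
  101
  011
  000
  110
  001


Row parities: 00001
Column parities: 001

Row P: 00001, Col P: 001, Corner: 1


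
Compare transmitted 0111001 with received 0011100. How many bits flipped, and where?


XOR: 0100101

3 error(s) at position(s): 1, 4, 6


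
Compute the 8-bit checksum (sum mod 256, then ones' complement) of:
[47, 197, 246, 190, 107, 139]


Sum = 926 mod 256 = 158
Complement = 97

97


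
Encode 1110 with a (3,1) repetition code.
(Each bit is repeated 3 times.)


Each bit -> 3 copies

111111111000


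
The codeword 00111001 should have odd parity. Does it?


Number of 1s: 4

No, parity error (4 ones)


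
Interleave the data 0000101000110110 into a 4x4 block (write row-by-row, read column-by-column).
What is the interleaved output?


Matrix:
  0000
  1010
  0011
  0110
Read columns: 0100000101110010

0100000101110010


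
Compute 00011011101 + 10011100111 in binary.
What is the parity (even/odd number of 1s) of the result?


00011011101 = 221
10011100111 = 1255
Sum = 1476 = 10111000100
1s count = 5

odd parity (5 ones in 10111000100)


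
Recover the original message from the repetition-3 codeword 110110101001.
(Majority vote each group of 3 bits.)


Groups: 110, 110, 101, 001
Majority votes: 1110

1110


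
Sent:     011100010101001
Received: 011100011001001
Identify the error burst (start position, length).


XOR: 000000001100000

Burst at position 8, length 2


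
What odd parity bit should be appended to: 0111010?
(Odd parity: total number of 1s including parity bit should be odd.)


Number of 1s in data: 4
Parity bit: 1

1


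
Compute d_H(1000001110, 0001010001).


XOR: 1001011111
Count of 1s: 7

7


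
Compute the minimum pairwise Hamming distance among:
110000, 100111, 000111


Comparing all pairs, minimum distance: 1
Can detect 0 errors, correct 0 errors

1


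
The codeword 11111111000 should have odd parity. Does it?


Number of 1s: 8

No, parity error (8 ones)


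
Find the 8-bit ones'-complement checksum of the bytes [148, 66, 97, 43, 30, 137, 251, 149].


Sum = 921 mod 256 = 153
Complement = 102

102


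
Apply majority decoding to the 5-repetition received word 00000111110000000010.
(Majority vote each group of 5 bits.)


Groups: 00000, 11111, 00000, 00010
Majority votes: 0100

0100


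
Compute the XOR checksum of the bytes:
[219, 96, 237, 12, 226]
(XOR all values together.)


XOR chain: 219 ^ 96 ^ 237 ^ 12 ^ 226 = 184

184


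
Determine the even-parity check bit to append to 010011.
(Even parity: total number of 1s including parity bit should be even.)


Number of 1s in data: 3
Parity bit: 1

1


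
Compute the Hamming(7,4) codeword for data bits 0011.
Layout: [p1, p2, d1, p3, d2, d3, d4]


Parity bits: p1=1, p2=0, p3=0

1000011


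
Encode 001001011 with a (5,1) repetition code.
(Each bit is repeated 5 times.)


Each bit -> 5 copies

000000000011111000000000011111000001111111111


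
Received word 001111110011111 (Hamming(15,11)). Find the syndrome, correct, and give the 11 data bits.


Syndrome = 0: no error detected

Data: 11110011111 (no errors)


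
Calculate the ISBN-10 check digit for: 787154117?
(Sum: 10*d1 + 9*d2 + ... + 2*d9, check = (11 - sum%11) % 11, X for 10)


Weighted sum: 276
276 mod 11 = 1

Check digit: X


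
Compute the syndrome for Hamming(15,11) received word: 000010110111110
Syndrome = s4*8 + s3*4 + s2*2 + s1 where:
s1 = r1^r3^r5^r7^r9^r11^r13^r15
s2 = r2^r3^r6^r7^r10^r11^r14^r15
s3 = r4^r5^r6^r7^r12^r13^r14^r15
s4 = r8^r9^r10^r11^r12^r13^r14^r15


s1=0, s2=0, s3=1, s4=0

Syndrome = 4 (error at position 4)


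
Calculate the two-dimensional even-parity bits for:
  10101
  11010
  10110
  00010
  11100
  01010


Row parities: 111110
Column parities: 01101

Row P: 111110, Col P: 01101, Corner: 1


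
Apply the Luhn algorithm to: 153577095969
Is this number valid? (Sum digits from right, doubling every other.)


Luhn sum = 61
61 mod 10 = 1

Invalid (Luhn sum mod 10 = 1)


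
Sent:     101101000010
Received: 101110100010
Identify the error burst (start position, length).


XOR: 000011100000

Burst at position 4, length 3


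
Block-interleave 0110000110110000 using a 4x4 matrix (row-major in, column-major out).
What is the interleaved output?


Matrix:
  0110
  0001
  1011
  0000
Read columns: 0010100010100110

0010100010100110


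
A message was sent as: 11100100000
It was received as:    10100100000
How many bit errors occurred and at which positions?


XOR: 01000000000

1 error(s) at position(s): 1


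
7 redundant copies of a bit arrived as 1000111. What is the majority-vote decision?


Ones: 4 out of 7
Threshold: 4

1 (4/7 voted 1)


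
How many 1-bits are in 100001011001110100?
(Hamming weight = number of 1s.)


Counting 1s in 100001011001110100

8


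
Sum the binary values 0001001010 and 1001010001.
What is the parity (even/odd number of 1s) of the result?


0001001010 = 74
1001010001 = 593
Sum = 667 = 1010011011
1s count = 6

even parity (6 ones in 1010011011)


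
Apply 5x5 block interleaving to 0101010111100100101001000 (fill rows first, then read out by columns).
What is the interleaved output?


Matrix:
  01010
  10111
  10010
  01010
  01000
Read columns: 0110010011010001111001000

0110010011010001111001000


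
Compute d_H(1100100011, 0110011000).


XOR: 1010111011
Count of 1s: 7

7


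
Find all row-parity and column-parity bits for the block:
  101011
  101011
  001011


Row parities: 001
Column parities: 001011

Row P: 001, Col P: 001011, Corner: 1


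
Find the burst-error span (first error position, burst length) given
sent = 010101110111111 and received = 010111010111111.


XOR: 000010100000000

Burst at position 4, length 3


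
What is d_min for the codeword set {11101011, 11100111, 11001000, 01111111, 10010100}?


Comparing all pairs, minimum distance: 2
Can detect 1 errors, correct 0 errors

2


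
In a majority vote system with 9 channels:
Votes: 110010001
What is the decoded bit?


Ones: 4 out of 9
Threshold: 5

0 (4/9 voted 1)


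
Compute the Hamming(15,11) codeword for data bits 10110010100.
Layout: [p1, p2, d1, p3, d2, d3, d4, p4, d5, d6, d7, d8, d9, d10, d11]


Parity bits: p1=0, p2=0, p3=1, p4=0

001101100010100


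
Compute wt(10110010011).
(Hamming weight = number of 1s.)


Counting 1s in 10110010011

6


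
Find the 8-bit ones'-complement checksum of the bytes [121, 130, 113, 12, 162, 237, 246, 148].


Sum = 1169 mod 256 = 145
Complement = 110

110


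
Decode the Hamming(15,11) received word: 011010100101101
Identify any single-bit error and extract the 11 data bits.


Syndrome = 7: error at position 7

Data: 11000101101 (corrected bit 7)


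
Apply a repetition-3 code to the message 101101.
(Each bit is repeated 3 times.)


Each bit -> 3 copies

111000111111000111


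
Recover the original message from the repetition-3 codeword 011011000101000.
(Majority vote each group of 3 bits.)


Groups: 011, 011, 000, 101, 000
Majority votes: 11010

11010


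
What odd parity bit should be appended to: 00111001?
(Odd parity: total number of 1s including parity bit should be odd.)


Number of 1s in data: 4
Parity bit: 1

1


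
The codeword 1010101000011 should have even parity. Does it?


Number of 1s: 6

Yes, parity is correct (6 ones)


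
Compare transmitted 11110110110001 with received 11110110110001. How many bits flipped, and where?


XOR: 00000000000000

0 errors (received matches sent)


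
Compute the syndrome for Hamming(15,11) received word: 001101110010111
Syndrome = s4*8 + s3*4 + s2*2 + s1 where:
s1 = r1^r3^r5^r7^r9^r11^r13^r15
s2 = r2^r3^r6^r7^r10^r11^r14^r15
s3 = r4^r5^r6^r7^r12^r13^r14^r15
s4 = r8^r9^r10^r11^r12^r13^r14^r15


s1=1, s2=0, s3=0, s4=1

Syndrome = 9 (error at position 9)
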